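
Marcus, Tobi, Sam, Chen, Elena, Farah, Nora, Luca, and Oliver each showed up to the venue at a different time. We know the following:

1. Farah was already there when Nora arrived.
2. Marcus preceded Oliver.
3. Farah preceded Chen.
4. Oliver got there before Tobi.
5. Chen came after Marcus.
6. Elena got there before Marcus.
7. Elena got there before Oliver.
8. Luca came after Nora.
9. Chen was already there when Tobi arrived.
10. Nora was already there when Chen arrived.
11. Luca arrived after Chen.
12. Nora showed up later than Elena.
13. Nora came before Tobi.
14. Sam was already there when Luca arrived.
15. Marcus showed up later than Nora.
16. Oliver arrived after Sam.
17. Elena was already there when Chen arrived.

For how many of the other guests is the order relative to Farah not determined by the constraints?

2

Forced after Farah: Chen, Luca, Marcus, Nora, Oliver, and Tobi.
That leaves Elena and Sam with no forced order relative to Farah — 2.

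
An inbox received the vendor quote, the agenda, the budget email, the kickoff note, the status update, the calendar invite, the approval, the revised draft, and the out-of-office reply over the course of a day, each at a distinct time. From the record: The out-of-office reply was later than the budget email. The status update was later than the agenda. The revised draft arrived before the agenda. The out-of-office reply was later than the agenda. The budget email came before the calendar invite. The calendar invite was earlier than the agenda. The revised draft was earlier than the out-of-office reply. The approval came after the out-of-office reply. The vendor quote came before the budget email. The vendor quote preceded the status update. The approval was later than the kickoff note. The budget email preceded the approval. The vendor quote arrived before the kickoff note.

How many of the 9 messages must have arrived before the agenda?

4

Directly stated before the agenda: the calendar invite and the revised draft.
The budget email reaches the agenda via the budget email → the calendar invite → the agenda.
The vendor quote reaches the agenda via the vendor quote → the budget email → the calendar invite → the agenda.
That's the budget email, the calendar invite, the revised draft, and the vendor quote — 4 in all.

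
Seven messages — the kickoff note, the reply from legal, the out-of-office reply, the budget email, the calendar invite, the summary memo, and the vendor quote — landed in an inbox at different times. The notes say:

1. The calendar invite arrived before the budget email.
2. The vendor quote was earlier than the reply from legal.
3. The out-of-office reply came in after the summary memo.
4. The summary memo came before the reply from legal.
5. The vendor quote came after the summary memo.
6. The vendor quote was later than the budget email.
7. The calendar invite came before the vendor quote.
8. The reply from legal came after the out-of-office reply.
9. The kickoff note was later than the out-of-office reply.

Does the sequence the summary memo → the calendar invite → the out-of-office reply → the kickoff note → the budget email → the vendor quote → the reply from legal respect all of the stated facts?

yes

Check each stated constraint against the proposed order — e.g. the summary memo is ahead of the vendor quote; the summary memo is ahead of the reply from legal. Every pair is in the required order; nothing is violated.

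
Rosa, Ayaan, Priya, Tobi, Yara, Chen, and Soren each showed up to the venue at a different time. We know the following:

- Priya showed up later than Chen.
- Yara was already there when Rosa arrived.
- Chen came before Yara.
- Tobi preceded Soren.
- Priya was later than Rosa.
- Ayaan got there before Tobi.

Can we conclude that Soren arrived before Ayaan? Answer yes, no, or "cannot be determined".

no

Tracing the constraints gives Ayaan → Tobi → Soren, so Ayaan must come before Soren.
That means Soren cannot be before Ayaan.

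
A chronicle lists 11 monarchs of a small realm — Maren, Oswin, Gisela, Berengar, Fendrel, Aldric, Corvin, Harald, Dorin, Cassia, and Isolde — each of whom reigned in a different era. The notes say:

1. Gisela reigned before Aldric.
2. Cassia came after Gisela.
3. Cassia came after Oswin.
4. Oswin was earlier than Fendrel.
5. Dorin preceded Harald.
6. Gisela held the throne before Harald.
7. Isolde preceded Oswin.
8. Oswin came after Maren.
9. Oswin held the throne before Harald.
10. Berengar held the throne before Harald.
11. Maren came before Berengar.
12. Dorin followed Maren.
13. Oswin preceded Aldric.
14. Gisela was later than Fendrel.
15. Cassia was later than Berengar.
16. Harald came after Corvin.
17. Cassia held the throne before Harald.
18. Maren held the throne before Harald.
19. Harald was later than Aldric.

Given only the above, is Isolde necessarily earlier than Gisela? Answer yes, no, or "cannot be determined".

yes

Chain the constraints: Isolde → Oswin → Fendrel → Gisela. Each link is directly stated, so Isolde comes before Gisela.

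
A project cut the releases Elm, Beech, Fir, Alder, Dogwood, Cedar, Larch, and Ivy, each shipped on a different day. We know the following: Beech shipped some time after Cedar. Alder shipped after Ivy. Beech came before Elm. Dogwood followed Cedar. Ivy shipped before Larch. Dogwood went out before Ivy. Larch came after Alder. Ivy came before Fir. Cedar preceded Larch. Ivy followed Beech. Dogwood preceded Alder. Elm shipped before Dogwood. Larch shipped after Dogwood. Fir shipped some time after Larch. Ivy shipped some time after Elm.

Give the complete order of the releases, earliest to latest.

The constraints fix every adjacent pair, so only one ordering works:
Cedar → Beech → Elm → Dogwood → Ivy → Alder → Larch → Fir.

Cedar, Beech, Elm, Dogwood, Ivy, Alder, Larch, Fir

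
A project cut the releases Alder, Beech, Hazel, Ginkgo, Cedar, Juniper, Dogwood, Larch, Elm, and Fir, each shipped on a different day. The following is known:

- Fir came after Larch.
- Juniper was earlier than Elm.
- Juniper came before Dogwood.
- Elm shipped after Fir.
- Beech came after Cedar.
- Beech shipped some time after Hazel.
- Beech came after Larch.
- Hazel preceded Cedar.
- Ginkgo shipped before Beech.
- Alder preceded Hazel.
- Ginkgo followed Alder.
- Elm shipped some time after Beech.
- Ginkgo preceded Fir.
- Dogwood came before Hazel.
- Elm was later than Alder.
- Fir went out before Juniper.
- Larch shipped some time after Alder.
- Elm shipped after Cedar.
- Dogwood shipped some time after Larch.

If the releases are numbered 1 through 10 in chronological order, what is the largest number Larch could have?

Larch must come before Beech, Cedar, Dogwood, Elm, Fir, Hazel, and Juniper — 7 releases forced after it.
Everything else can be placed before Larch in some valid order, so Larch can sit as late as position 10 − 7 = 3.

3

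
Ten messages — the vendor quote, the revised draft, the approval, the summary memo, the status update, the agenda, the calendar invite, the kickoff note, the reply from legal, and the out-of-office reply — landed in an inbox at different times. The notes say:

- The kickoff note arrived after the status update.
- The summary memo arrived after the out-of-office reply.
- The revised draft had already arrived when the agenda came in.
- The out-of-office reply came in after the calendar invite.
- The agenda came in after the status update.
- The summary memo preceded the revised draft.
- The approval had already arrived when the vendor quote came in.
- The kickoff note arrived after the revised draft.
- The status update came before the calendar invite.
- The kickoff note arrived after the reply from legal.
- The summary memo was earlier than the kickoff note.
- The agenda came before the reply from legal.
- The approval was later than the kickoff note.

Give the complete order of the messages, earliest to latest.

the status update, the calendar invite, the out-of-office reply, the summary memo, the revised draft, the agenda, the reply from legal, the kickoff note, the approval, the vendor quote

The constraints fix every adjacent pair, so only one ordering works:
the status update → the calendar invite → the out-of-office reply → the summary memo → the revised draft → the agenda → the reply from legal → the kickoff note → the approval → the vendor quote.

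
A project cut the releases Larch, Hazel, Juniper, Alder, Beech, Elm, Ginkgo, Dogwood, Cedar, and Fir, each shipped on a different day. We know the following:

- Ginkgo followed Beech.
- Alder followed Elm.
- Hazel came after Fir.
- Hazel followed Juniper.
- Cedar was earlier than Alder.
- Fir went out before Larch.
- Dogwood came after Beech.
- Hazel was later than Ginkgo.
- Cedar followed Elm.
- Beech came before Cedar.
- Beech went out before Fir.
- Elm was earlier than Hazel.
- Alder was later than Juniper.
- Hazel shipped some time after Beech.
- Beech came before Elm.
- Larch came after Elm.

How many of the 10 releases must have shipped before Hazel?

5

Directly stated before Hazel: Beech, Elm, Fir, Ginkgo, and Juniper.
No chain forces Cedar (or any of the others) ahead of Hazel.
That's Beech, Elm, Fir, Ginkgo, and Juniper — 5 in all.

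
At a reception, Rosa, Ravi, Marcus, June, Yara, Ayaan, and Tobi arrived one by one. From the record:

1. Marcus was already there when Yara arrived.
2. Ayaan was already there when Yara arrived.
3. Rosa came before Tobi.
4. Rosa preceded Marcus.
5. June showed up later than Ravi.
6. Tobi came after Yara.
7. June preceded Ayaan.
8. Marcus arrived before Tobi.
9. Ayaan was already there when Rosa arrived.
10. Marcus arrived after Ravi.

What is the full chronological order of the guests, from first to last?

The constraints fix every adjacent pair, so only one ordering works:
Ravi → June → Ayaan → Rosa → Marcus → Yara → Tobi.

Ravi, June, Ayaan, Rosa, Marcus, Yara, Tobi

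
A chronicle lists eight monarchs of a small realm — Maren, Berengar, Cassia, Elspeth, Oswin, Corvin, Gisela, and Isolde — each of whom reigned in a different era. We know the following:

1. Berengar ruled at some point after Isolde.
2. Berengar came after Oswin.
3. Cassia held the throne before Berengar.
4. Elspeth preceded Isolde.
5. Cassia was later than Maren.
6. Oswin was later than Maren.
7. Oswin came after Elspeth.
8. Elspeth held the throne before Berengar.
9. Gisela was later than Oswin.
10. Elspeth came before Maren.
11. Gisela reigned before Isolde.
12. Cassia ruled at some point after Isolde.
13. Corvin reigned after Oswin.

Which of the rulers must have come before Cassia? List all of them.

Directly stated before Cassia: Isolde and Maren.
Elspeth reaches Cassia via Elspeth → Maren → Cassia.
Gisela reaches Cassia via Gisela → Isolde → Cassia.
Oswin reaches Cassia via Oswin → Gisela → Isolde → Cassia.
No chain forces Berengar (or any of the others) ahead of Cassia.

Elspeth, Gisela, Isolde, Maren, Oswin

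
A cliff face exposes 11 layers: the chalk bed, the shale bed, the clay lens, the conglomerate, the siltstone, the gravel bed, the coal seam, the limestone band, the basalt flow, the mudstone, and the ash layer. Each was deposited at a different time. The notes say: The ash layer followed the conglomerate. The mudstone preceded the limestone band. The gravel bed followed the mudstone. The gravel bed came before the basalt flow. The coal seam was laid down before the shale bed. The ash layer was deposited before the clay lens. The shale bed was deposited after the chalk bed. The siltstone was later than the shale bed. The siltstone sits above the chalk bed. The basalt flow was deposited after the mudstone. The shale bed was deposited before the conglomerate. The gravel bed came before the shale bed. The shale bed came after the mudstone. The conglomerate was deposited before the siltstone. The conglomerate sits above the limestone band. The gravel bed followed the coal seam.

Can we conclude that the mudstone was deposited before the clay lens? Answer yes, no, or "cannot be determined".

yes

Chain the constraints: the mudstone → the shale bed → the conglomerate → the ash layer → the clay lens. Each link is directly stated, so the mudstone comes before the clay lens.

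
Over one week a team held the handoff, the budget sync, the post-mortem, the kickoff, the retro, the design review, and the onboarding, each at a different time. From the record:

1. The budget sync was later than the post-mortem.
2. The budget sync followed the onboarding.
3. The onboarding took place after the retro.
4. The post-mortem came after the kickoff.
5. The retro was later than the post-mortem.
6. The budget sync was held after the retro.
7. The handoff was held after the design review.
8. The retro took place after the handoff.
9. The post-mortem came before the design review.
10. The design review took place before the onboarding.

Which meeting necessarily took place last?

the budget sync

Every other meeting has a chain of constraints placing it before the budget sync, so the budget sync is last.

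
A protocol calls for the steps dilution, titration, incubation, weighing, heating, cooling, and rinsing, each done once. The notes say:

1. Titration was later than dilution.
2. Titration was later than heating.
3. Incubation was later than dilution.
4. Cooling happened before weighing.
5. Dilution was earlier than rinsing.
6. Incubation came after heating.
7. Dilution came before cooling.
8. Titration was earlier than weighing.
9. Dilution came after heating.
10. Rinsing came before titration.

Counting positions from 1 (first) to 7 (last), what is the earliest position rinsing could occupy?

3

Dilution and heating must both come before rinsing — 2 forced predecessors.
Nothing else is forced ahead of rinsing, so its earliest slot is position 2 + 1 = 3.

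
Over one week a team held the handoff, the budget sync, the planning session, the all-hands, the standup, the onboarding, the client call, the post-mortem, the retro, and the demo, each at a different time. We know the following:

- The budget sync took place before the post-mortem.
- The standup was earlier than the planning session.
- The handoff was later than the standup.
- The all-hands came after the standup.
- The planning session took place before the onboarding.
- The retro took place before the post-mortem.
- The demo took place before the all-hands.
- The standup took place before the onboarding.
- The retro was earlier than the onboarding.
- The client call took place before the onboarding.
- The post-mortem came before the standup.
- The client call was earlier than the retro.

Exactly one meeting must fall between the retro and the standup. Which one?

Tracing the constraints gives the retro → the post-mortem → the standup, so the post-mortem sits after the retro and before the standup.
No other meeting is forced both after the retro and before the standup.

the post-mortem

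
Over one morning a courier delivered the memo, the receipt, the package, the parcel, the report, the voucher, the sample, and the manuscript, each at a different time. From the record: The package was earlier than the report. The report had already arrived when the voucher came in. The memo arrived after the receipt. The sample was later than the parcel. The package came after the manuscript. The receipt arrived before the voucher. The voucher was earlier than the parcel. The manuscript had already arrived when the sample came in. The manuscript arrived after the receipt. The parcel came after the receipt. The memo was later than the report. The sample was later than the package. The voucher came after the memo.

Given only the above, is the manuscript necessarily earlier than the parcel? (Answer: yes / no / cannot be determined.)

Chain the constraints: the manuscript → the package → the report → the voucher → the parcel. Each link is directly stated, so the manuscript comes before the parcel.

yes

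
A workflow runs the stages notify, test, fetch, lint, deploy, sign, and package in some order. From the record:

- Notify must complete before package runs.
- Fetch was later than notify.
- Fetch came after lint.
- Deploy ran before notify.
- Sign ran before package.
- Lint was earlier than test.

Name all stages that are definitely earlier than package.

Directly stated before package: notify and sign.
Deploy reaches package via deploy → notify → package.

deploy, notify, sign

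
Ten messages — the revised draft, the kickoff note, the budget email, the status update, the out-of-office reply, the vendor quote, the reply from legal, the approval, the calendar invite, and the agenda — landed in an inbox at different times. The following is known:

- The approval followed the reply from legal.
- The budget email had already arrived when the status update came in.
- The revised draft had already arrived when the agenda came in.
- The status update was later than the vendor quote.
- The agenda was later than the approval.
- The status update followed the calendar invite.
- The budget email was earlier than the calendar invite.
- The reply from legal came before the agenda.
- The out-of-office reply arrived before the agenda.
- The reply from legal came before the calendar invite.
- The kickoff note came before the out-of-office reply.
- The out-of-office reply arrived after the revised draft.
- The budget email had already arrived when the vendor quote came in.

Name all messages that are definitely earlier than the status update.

Directly stated before the status update: the budget email, the calendar invite, and the vendor quote.
The reply from legal reaches the status update via the reply from legal → the calendar invite → the status update.
No chain forces the out-of-office reply (or any of the others) ahead of the status update.

the budget email, the calendar invite, the reply from legal, the vendor quote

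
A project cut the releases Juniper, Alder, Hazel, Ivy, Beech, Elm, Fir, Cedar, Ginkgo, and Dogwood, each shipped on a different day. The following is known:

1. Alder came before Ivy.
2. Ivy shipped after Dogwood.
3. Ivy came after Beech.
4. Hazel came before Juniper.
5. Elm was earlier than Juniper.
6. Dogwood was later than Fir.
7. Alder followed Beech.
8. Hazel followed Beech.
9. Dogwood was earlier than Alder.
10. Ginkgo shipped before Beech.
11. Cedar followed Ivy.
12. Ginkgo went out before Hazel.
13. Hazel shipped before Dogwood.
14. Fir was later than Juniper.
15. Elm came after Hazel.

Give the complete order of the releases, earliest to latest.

Ginkgo, Beech, Hazel, Elm, Juniper, Fir, Dogwood, Alder, Ivy, Cedar

The constraints fix every adjacent pair, so only one ordering works:
Ginkgo → Beech → Hazel → Elm → Juniper → Fir → Dogwood → Alder → Ivy → Cedar.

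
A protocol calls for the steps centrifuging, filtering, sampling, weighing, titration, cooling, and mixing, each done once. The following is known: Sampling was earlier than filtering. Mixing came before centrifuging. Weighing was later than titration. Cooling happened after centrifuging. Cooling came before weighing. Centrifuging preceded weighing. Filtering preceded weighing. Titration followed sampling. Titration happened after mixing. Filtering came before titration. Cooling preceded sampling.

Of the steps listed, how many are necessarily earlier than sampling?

Directly stated before sampling: cooling.
Centrifuging reaches sampling via centrifuging → cooling → sampling.
Mixing reaches sampling via mixing → centrifuging → cooling → sampling.
That's centrifuging, cooling, and mixing — 3 in all.

3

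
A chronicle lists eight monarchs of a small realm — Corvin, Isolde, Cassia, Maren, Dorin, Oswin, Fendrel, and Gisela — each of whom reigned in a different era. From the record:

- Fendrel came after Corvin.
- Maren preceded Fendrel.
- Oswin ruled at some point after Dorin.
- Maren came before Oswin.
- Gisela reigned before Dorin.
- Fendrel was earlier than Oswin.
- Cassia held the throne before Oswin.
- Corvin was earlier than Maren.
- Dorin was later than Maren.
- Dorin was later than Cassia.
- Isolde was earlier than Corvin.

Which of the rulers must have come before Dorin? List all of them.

Cassia, Corvin, Gisela, Isolde, Maren

Directly stated before Dorin: Cassia, Gisela, and Maren.
Corvin reaches Dorin via Corvin → Maren → Dorin.
Isolde reaches Dorin via Isolde → Corvin → Maren → Dorin.
No chain forces Fendrel (or any of the others) ahead of Dorin.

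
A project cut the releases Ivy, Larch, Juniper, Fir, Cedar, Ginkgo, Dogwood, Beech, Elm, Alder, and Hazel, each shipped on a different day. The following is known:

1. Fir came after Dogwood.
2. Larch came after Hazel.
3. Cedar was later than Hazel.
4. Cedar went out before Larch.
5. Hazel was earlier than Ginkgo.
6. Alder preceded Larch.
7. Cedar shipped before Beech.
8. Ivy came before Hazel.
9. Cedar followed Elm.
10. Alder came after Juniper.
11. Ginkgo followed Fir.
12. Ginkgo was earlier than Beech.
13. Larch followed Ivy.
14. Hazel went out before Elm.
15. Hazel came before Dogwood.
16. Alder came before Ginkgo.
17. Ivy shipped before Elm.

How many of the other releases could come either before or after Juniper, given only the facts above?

Forced after Juniper: Alder, Beech, Ginkgo, and Larch.
That leaves Cedar, Dogwood, Elm, Fir, Hazel, and Ivy with no forced order relative to Juniper — 6.

6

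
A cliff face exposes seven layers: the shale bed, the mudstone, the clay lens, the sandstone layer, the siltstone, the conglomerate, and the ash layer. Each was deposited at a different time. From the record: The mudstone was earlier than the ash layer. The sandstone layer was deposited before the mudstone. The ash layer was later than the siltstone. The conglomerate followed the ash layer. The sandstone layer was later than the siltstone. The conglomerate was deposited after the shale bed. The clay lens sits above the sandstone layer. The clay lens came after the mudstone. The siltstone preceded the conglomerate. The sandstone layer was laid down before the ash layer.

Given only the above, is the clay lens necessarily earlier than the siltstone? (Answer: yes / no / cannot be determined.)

Tracing the constraints gives the siltstone → the sandstone layer → the clay lens, so the siltstone must come before the clay lens.
That means the clay lens cannot be before the siltstone.

no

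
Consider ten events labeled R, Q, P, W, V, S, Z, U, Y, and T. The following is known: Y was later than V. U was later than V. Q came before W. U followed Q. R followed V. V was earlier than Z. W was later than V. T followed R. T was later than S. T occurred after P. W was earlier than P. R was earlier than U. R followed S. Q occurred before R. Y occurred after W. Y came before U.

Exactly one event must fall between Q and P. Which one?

Tracing the constraints gives Q → W → P, so W sits after Q and before P.
No other event is forced both after Q and before P.

W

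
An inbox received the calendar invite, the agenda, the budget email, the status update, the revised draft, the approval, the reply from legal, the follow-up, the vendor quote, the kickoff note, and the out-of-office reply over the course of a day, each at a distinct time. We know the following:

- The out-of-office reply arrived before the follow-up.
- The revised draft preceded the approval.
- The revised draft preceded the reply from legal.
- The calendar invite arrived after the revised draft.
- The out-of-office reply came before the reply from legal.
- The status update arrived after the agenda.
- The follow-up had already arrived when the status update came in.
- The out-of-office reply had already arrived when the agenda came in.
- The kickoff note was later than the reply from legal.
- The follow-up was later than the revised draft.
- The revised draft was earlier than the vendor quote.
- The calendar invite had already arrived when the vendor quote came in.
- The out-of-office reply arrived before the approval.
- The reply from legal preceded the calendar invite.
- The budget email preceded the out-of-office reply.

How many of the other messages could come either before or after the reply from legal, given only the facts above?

4

Forced before the reply from legal: the budget email, the out-of-office reply, and the revised draft; forced after the reply from legal: the calendar invite, the kickoff note, and the vendor quote.
That leaves the agenda, the approval, the follow-up, and the status update with no forced order relative to the reply from legal — 4.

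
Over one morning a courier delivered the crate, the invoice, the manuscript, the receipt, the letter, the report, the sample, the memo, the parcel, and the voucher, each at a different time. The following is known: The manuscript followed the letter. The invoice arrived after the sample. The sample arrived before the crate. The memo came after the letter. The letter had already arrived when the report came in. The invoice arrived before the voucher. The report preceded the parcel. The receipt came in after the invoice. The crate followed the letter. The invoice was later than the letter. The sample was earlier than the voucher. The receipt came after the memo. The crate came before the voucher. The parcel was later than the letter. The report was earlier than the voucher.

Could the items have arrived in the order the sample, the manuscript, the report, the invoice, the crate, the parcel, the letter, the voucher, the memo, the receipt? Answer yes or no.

The constraints require the letter before the report, but in the proposed sequence the report appears ahead of the letter. That one violation is enough.

no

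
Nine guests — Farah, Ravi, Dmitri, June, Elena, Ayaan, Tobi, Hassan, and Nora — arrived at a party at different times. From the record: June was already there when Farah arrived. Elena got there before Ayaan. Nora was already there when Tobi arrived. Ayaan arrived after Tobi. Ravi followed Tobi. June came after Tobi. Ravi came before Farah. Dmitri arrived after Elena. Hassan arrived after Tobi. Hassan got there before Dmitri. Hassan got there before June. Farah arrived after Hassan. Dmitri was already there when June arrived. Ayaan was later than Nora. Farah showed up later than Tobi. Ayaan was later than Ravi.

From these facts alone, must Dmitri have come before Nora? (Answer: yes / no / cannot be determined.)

no

Tracing the constraints gives Nora → Tobi → Hassan → Dmitri, so Nora must come before Dmitri.
That means Dmitri cannot be before Nora.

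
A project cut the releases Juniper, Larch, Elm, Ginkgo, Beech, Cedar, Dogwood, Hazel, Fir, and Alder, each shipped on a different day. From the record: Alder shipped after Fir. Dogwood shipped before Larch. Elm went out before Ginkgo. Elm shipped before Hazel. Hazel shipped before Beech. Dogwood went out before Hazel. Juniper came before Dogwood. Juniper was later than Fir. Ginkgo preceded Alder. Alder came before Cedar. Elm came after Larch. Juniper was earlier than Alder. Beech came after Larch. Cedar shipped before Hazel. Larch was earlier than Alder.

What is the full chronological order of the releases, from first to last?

The constraints fix every adjacent pair, so only one ordering works:
Fir → Juniper → Dogwood → Larch → Elm → Ginkgo → Alder → Cedar → Hazel → Beech.

Fir, Juniper, Dogwood, Larch, Elm, Ginkgo, Alder, Cedar, Hazel, Beech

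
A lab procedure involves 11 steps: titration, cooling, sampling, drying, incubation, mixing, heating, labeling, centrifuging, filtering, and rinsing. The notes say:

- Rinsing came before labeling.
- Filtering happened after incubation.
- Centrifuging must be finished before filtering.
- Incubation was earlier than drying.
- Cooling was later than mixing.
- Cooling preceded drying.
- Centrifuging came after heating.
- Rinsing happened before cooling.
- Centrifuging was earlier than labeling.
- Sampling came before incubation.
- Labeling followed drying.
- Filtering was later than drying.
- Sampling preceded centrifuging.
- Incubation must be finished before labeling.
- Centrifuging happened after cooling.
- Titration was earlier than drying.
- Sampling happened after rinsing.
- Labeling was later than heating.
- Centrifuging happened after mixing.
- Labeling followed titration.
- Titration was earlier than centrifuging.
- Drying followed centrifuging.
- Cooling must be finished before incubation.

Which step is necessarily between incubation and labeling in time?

Tracing the constraints gives incubation → drying → labeling, so drying sits after incubation and before labeling.
No other step is forced both after incubation and before labeling.

drying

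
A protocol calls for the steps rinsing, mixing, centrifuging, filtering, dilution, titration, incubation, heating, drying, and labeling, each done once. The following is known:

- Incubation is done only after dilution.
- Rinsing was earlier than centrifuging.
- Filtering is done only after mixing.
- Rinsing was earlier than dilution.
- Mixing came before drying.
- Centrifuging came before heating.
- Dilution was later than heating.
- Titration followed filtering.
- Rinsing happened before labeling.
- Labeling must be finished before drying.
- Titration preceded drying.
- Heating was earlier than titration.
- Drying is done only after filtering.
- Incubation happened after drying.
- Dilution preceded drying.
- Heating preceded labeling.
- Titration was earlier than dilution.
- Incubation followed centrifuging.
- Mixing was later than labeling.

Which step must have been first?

Rinsing has a chain of constraints placing it before every other step, so rinsing must be first.

rinsing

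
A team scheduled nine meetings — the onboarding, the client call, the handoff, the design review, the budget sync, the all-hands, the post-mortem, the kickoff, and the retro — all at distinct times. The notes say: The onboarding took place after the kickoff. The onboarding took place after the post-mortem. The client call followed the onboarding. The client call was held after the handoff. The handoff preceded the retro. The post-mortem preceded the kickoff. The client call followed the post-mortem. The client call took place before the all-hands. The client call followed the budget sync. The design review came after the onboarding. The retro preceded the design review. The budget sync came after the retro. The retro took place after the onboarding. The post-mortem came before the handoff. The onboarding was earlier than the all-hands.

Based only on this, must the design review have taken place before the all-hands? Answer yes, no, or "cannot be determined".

No chain of stated constraints runs from the design review to the all-hands, and none runs from the all-hands to the design review either.
So the relative order of the design review and the all-hands is not fixed by the given facts.

cannot be determined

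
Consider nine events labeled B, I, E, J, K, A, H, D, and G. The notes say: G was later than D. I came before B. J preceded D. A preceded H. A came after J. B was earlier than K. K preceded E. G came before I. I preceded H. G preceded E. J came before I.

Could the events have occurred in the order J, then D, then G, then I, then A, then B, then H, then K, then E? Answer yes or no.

Check each stated constraint against the proposed order — e.g. J is ahead of A; G is ahead of E. Every pair is in the required order; nothing is violated.

yes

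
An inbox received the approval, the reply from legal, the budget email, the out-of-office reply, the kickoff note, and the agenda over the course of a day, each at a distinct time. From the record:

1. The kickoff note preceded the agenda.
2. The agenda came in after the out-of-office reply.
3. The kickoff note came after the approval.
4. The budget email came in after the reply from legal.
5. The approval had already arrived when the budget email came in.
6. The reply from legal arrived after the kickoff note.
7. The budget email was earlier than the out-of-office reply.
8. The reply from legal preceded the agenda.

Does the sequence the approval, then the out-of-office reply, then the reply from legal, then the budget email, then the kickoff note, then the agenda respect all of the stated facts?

The constraints require the budget email before the out-of-office reply, but in the proposed sequence the out-of-office reply appears ahead of the budget email. That one violation is enough.

no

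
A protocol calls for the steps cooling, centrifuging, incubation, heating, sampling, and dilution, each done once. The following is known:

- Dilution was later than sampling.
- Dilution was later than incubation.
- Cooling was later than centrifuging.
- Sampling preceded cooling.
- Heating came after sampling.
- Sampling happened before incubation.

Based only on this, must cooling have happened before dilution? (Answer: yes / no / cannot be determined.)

No chain of stated constraints runs from cooling to dilution, and none runs from dilution to cooling either.
So the relative order of cooling and dilution is not fixed by the given facts.

cannot be determined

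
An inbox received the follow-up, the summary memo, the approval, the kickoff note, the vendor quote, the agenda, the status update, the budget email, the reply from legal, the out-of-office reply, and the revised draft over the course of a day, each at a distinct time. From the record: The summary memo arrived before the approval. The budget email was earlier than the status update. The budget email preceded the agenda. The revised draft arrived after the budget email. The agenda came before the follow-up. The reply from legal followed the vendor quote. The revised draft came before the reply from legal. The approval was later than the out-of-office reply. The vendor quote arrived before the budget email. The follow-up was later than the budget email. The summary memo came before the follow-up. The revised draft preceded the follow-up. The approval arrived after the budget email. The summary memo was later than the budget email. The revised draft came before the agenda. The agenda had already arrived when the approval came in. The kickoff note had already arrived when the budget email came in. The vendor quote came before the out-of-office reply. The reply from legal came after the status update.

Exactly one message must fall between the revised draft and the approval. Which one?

the agenda

Tracing the constraints gives the revised draft → the agenda → the approval, so the agenda sits after the revised draft and before the approval.
No other message is forced both after the revised draft and before the approval.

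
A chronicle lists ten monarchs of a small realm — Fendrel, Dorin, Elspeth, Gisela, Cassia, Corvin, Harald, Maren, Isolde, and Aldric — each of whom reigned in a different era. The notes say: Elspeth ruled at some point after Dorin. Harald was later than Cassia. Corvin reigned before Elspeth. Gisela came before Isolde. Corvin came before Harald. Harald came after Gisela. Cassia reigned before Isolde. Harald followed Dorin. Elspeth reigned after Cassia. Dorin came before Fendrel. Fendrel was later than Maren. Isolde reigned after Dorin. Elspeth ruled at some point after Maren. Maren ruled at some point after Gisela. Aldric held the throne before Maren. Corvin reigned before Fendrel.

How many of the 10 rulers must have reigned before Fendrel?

5

Directly stated before Fendrel: Corvin, Dorin, and Maren.
Aldric reaches Fendrel via Aldric → Maren → Fendrel.
Gisela reaches Fendrel via Gisela → Maren → Fendrel.
No chain forces Isolde (or any of the others) ahead of Fendrel.
That's Aldric, Corvin, Dorin, Gisela, and Maren — 5 in all.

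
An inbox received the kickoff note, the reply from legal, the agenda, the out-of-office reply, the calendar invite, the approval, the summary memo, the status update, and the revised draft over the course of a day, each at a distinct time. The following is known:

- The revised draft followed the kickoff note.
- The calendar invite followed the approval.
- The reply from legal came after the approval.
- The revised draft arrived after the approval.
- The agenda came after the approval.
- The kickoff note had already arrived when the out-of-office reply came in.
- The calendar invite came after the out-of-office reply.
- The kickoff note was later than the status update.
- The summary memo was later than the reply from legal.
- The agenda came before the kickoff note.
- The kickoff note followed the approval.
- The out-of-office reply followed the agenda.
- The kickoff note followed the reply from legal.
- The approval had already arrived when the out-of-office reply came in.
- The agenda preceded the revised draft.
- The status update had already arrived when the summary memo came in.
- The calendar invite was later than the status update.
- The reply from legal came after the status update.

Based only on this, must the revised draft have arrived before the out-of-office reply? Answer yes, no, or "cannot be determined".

cannot be determined

No chain of stated constraints runs from the revised draft to the out-of-office reply, and none runs from the out-of-office reply to the revised draft either.
So the relative order of the revised draft and the out-of-office reply is not fixed by the given facts.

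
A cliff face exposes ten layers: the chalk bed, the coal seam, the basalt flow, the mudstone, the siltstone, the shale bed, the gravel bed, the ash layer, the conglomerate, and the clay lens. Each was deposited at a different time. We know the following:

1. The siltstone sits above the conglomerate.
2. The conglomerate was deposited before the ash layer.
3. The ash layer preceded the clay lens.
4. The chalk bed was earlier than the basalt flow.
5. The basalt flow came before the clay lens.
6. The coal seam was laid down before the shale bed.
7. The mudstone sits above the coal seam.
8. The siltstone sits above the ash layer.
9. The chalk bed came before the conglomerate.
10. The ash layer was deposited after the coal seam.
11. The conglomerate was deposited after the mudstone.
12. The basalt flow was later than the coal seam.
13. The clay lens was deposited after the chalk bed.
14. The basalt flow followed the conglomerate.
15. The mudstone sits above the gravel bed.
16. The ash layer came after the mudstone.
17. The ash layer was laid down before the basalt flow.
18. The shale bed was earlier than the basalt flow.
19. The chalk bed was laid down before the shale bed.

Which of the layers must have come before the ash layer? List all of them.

the chalk bed, the coal seam, the conglomerate, the gravel bed, the mudstone

Directly stated before the ash layer: the coal seam, the conglomerate, and the mudstone.
The chalk bed reaches the ash layer via the chalk bed → the conglomerate → the ash layer.
The gravel bed reaches the ash layer via the gravel bed → the mudstone → the ash layer.
No chain forces the siltstone (or any of the others) ahead of the ash layer.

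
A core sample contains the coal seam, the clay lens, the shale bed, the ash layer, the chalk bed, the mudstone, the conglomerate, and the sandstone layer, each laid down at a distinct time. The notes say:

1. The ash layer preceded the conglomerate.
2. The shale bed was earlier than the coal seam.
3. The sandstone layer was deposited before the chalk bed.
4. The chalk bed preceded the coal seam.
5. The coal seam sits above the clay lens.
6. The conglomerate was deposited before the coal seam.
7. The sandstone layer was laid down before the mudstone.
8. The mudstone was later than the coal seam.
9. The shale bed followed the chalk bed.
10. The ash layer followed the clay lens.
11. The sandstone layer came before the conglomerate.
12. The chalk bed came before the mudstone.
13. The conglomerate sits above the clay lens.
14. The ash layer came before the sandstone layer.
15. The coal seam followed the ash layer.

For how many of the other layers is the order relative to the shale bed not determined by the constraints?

Forced before the shale bed: the ash layer, the chalk bed, the clay lens, and the sandstone layer; forced after the shale bed: the coal seam and the mudstone.
That leaves the conglomerate with no forced order relative to the shale bed — 1.

1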